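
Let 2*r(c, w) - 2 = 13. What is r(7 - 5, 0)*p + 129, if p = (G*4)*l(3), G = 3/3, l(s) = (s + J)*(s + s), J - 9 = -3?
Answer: 1749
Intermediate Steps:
J = 6 (J = 9 - 3 = 6)
l(s) = 2*s*(6 + s) (l(s) = (s + 6)*(s + s) = (6 + s)*(2*s) = 2*s*(6 + s))
r(c, w) = 15/2 (r(c, w) = 1 + (½)*13 = 1 + 13/2 = 15/2)
G = 1 (G = 3*(⅓) = 1)
p = 216 (p = (1*4)*(2*3*(6 + 3)) = 4*(2*3*9) = 4*54 = 216)
r(7 - 5, 0)*p + 129 = (15/2)*216 + 129 = 1620 + 129 = 1749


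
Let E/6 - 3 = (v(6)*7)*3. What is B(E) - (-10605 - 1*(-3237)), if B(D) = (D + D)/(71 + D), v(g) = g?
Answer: 6227508/845 ≈ 7369.8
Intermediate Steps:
E = 774 (E = 18 + 6*((6*7)*3) = 18 + 6*(42*3) = 18 + 6*126 = 18 + 756 = 774)
B(D) = 2*D/(71 + D) (B(D) = (2*D)/(71 + D) = 2*D/(71 + D))
B(E) - (-10605 - 1*(-3237)) = 2*774/(71 + 774) - (-10605 - 1*(-3237)) = 2*774/845 - (-10605 + 3237) = 2*774*(1/845) - 1*(-7368) = 1548/845 + 7368 = 6227508/845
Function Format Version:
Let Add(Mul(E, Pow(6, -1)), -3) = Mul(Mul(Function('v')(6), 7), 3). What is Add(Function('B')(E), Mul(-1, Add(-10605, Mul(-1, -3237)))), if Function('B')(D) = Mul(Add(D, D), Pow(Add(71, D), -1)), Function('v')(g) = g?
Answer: Rational(6227508, 845) ≈ 7369.8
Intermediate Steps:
E = 774 (E = Add(18, Mul(6, Mul(Mul(6, 7), 3))) = Add(18, Mul(6, Mul(42, 3))) = Add(18, Mul(6, 126)) = Add(18, 756) = 774)
Function('B')(D) = Mul(2, D, Pow(Add(71, D), -1)) (Function('B')(D) = Mul(Mul(2, D), Pow(Add(71, D), -1)) = Mul(2, D, Pow(Add(71, D), -1)))
Add(Function('B')(E), Mul(-1, Add(-10605, Mul(-1, -3237)))) = Add(Mul(2, 774, Pow(Add(71, 774), -1)), Mul(-1, Add(-10605, Mul(-1, -3237)))) = Add(Mul(2, 774, Pow(845, -1)), Mul(-1, Add(-10605, 3237))) = Add(Mul(2, 774, Rational(1, 845)), Mul(-1, -7368)) = Add(Rational(1548, 845), 7368) = Rational(6227508, 845)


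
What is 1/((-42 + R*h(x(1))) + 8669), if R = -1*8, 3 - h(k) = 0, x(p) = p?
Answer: 1/8603 ≈ 0.00011624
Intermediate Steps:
h(k) = 3 (h(k) = 3 - 1*0 = 3 + 0 = 3)
R = -8
1/((-42 + R*h(x(1))) + 8669) = 1/((-42 - 8*3) + 8669) = 1/((-42 - 24) + 8669) = 1/(-66 + 8669) = 1/8603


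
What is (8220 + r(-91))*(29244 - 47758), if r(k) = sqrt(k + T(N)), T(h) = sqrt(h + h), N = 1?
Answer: -152185080 - 18514*I*sqrt(91 - sqrt(2)) ≈ -1.5219e+8 - 1.7523e+5*I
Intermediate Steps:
T(h) = sqrt(2)*sqrt(h) (T(h) = sqrt(2*h) = sqrt(2)*sqrt(h))
r(k) = sqrt(k + sqrt(2)) (r(k) = sqrt(k + sqrt(2)*sqrt(1)) = sqrt(k + sqrt(2)*1) = sqrt(k + sqrt(2)))
(8220 + r(-91))*(29244 - 47758) = (8220 + sqrt(-91 + sqrt(2)))*(29244 - 47758) = (8220 + sqrt(-91 + sqrt(2)))*(-18514) = -152185080 - 18514*sqrt(-91 + sqrt(2))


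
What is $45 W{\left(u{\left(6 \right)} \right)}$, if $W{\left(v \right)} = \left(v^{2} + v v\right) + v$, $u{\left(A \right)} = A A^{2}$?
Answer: $4208760$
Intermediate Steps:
$u{\left(A \right)} = A^{3}$
$W{\left(v \right)} = v + 2 v^{2}$ ($W{\left(v \right)} = \left(v^{2} + v^{2}\right) + v = 2 v^{2} + v = v + 2 v^{2}$)
$45 W{\left(u{\left(6 \right)} \right)} = 45 \cdot 6^{3} \left(1 + 2 \cdot 6^{3}\right) = 45 \cdot 216 \left(1 + 2 \cdot 216\right) = 45 \cdot 216 \left(1 + 432\right) = 45 \cdot 216 \cdot 433 = 45 \cdot 93528 = 4208760$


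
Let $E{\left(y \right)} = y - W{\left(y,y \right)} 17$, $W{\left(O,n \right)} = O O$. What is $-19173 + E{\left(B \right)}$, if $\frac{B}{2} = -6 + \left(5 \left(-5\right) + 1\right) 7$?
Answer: $-2078289$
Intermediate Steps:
$W{\left(O,n \right)} = O^{2}$
$B = -348$ ($B = 2 \left(-6 + \left(5 \left(-5\right) + 1\right) 7\right) = 2 \left(-6 + \left(-25 + 1\right) 7\right) = 2 \left(-6 - 168\right) = 2 \left(-174\right) = -348$)
$E{\left(y \right)} = y - 17 y^{2}$ ($E{\left(y \right)} = y - y^{2} \cdot 17 = y - 17 y^{2}$)
$-19173 + E{\left(B \right)} = -19173 - 348 \left(1 - -5916\right) = -19173 - 348 \left(1 + 5916\right) = -19173 - 2059116 = -2078289$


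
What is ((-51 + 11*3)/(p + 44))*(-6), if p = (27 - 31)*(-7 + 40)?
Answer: -27/22 ≈ -1.2273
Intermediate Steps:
p = -132 (p = -4*33 = -132)
((-51 + 11*3)/(p + 44))*(-6) = ((-51 + 11*3)/(-132 + 44))*(-6) = ((-51 + 33)/(-88))*(-6) = -18*(-1/88)*(-6) = (9/44)*(-6) = -27/22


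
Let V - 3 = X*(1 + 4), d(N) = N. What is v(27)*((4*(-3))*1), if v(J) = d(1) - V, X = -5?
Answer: -276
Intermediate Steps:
V = -22 (V = 3 - 5*(1 + 4) = 3 - 5*5 = 3 - 25 = -22)
v(J) = 23 (v(J) = 1 - 1*(-22) = 1 + 22 = 23)
v(27)*((4*(-3))*1) = 23*((4*(-3))*1) = 23*(-12*1) = 23*(-12) = -276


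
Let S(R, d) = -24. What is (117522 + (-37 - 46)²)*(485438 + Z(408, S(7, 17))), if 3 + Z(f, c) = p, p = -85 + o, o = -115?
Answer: 60368571585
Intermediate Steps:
p = -200 (p = -85 - 115 = -200)
Z(f, c) = -203 (Z(f, c) = -3 - 200 = -203)
(117522 + (-37 - 46)²)*(485438 + Z(408, S(7, 17))) = (117522 + (-37 - 46)²)*(485438 - 203) = (117522 + (-83)²)*485235 = (117522 + 6889)*485235 = 124411*485235 = 60368571585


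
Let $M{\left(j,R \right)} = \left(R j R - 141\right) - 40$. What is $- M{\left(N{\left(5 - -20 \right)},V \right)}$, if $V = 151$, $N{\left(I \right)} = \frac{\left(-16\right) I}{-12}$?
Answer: $- \frac{2279557}{3} \approx -7.5985 \cdot 10^{5}$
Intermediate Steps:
$N{\left(I \right)} = \frac{4 I}{3}$ ($N{\left(I \right)} = - 16 I \left(- \frac{1}{12}\right) = \frac{4 I}{3}$)
$M{\left(j,R \right)} = -181 + j R^{2}$ ($M{\left(j,R \right)} = \left(j R^{2} - 141\right) - 40 = \left(-141 + j R^{2}\right) - 40 = -181 + j R^{2}$)
$- M{\left(N{\left(5 - -20 \right)},V \right)} = - (-181 + \frac{4 \left(5 - -20\right)}{3} \cdot 151^{2}) = - (-181 + \frac{4 \left(5 + 20\right)}{3} \cdot 22801) = - (-181 + \frac{4}{3} \cdot 25 \cdot 22801) = - (-181 + \frac{100}{3} \cdot 22801) = - (-181 + \frac{2280100}{3}) = \left(-1\right) \frac{2279557}{3} = - \frac{2279557}{3}$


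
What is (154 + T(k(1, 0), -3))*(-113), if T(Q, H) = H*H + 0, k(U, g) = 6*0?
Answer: -18419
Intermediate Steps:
k(U, g) = 0
T(Q, H) = H² (T(Q, H) = H² + 0 = H²)
(154 + T(k(1, 0), -3))*(-113) = (154 + (-3)²)*(-113) = (154 + 9)*(-113) = 163*(-113) = -18419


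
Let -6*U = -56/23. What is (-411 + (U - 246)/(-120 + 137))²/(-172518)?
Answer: -249049904401/237372519222 ≈ -1.0492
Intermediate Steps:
U = 28/69 (U = -(-28)/(3*23) = -⅙*(-56/23) = 28/69 ≈ 0.40580)
(-411 + (U - 246)/(-120 + 137))²/(-172518) = (-411 + (28/69 - 246)/(-120 + 137))²/(-172518) = (-411 - 16946/69/17)²*(-1/172518) = (-411 - 16946/69*1/17)²*(-1/172518) = (-411 - 16946/1173)²*(-1/172518) = (-499049/1173)²*(-1/172518) = (249049904401/1375929)*(-1/172518) = -249049904401/237372519222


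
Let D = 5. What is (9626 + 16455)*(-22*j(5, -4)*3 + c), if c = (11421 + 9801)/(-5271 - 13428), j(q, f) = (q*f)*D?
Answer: 1072730464806/6233 ≈ 1.7210e+8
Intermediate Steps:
j(q, f) = 5*f*q (j(q, f) = (q*f)*5 = (f*q)*5 = 5*f*q)
c = -7074/6233 (c = 21222/(-18699) = 21222*(-1/18699) = -7074/6233 ≈ -1.1349)
(9626 + 16455)*(-22*j(5, -4)*3 + c) = (9626 + 16455)*(-110*(-4)*5*3 - 7074/6233) = 26081*(-22*(-100)*3 - 7074/6233) = 26081*(2200*3 - 7074/6233) = 26081*(6600 - 7074/6233) = 26081*(41130726/6233) = 1072730464806/6233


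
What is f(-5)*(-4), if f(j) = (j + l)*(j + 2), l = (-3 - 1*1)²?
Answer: 132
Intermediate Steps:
l = 16 (l = (-3 - 1)² = (-4)² = 16)
f(j) = (2 + j)*(16 + j) (f(j) = (j + 16)*(j + 2) = (16 + j)*(2 + j) = (2 + j)*(16 + j))
f(-5)*(-4) = (32 + (-5)² + 18*(-5))*(-4) = (32 + 25 - 90)*(-4) = -33*(-4) = 132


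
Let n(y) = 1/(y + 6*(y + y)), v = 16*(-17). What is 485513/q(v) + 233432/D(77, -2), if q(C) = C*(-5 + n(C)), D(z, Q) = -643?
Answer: -68908025/11368883 ≈ -6.0611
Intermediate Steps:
v = -272
n(y) = 1/(13*y) (n(y) = 1/(y + 6*(2*y)) = 1/(y + 12*y) = 1/(13*y))
q(C) = C*(-5 + 1/(13*C))
485513/q(v) + 233432/D(77, -2) = 485513/(1/13 - 5*(-272)) + 233432/(-643) = 485513/(1/13 + 1360) + 233432*(-1/643) = 485513/(17681/13) - 233432/643 = 485513*(13/17681) - 233432/643 = 6311669/17681 - 233432/643 = -68908025/11368883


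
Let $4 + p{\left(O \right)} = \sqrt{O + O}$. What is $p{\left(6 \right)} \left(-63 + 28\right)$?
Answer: $140 - 70 \sqrt{3} \approx 18.756$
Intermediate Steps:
$p{\left(O \right)} = -4 + \sqrt{2} \sqrt{O}$ ($p{\left(O \right)} = -4 + \sqrt{O + O} = -4 + \sqrt{2 O} = -4 + \sqrt{2} \sqrt{O}$)
$p{\left(6 \right)} \left(-63 + 28\right) = \left(-4 + \sqrt{2} \sqrt{6}\right) \left(-63 + 28\right) = \left(-4 + 2 \sqrt{3}\right) \left(-35\right) = 140 - 70 \sqrt{3}$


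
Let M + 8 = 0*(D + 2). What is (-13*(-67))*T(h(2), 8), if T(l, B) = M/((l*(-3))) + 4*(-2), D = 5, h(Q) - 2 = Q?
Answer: -19162/3 ≈ -6387.3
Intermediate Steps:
h(Q) = 2 + Q
M = -8 (M = -8 + 0*(5 + 2) = -8 + 0*7 = -8 + 0 = -8)
T(l, B) = -8 + 8/(3*l) (T(l, B) = -8/(l*(-3)) + 4*(-2) = -8/(-3*l) - 8 = -1/(3*l)*(-8) - 8 = 8/(3*l) - 8 = -8 + 8/(3*l))
(-13*(-67))*T(h(2), 8) = (-13*(-67))*(-8 + 8/(3*(2 + 2))) = 871*(-8 + (8/3)/4) = 871*(-8 + (8/3)*(¼)) = 871*(-8 + ⅔) = 871*(-22/3) = -19162/3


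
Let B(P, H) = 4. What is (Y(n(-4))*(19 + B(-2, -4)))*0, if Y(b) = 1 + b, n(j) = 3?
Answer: 0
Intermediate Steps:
(Y(n(-4))*(19 + B(-2, -4)))*0 = ((1 + 3)*(19 + 4))*0 = (4*23)*0 = 92*0 = 0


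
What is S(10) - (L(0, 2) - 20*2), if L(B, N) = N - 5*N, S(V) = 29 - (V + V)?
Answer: 57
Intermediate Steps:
S(V) = 29 - 2*V
L(B, N) = -4*N
S(10) - (L(0, 2) - 20*2) = (29 - 2*10) - (-4*2 - 20*2) = (29 - 20) - (-8 - 40) = 9 - 1*(-48) = 9 + 48 = 57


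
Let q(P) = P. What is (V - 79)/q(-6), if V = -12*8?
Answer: 175/6 ≈ 29.167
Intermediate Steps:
V = -96
(V - 79)/q(-6) = (-96 - 79)/(-6) = -175*(-1/6) = 175/6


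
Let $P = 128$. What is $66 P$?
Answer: $8448$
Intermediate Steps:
$66 P = 66 \cdot 128 = 8448$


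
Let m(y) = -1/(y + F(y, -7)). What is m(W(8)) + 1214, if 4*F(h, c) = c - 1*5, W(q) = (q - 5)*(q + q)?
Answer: 54629/45 ≈ 1214.0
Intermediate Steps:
W(q) = 2*q*(-5 + q) (W(q) = (-5 + q)*(2*q) = 2*q*(-5 + q))
F(h, c) = -5/4 + c/4 (F(h, c) = (c - 1*5)/4 = (c - 5)/4 = (-5 + c)/4 = -5/4 + c/4)
m(y) = -1/(-3 + y) (m(y) = -1/(y + (-5/4 + (1/4)*(-7))) = -1/(y + (-5/4 - 7/4)) = -1/(y - 3) = -1/(-3 + y))
m(W(8)) + 1214 = -1/(-3 + 2*8*(-5 + 8)) + 1214 = -1/(-3 + 2*8*3) + 1214 = -1/(-3 + 48) + 1214 = -1/45 + 1214 = 54629/45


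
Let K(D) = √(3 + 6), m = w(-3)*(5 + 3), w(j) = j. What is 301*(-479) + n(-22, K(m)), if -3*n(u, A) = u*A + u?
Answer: -432449/3 ≈ -1.4415e+5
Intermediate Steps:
m = -24 (m = -3*(5 + 3) = -3*8 = -24)
K(D) = 3 (K(D) = √9 = 3)
n(u, A) = -u/3 - A*u/3 (n(u, A) = -(u*A + u)/3 = -(A*u + u)/3 = -(u + A*u)/3 = -u/3 - A*u/3)
301*(-479) + n(-22, K(m)) = 301*(-479) - ⅓*(-22)*(1 + 3) = -144179 - ⅓*(-22)*4 = -144179 + 88/3 = -432449/3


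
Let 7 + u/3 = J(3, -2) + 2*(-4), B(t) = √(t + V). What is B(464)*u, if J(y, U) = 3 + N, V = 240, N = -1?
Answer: -312*√11 ≈ -1034.8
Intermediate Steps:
B(t) = √(240 + t) (B(t) = √(t + 240) = √(240 + t))
J(y, U) = 2 (J(y, U) = 3 - 1 = 2)
u = -39 (u = -21 + 3*(2 + 2*(-4)) = -21 + 3*(2 - 8) = -21 + 3*(-6) = -21 - 18 = -39)
B(464)*u = √(240 + 464)*(-39) = √704*(-39) = (8*√11)*(-39) = -312*√11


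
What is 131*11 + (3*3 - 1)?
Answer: 1449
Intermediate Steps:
131*11 + (3*3 - 1) = 1441 + (9 - 1) = 1441 + 8 = 1449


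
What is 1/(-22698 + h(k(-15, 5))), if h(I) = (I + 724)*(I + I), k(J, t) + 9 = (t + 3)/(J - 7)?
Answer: -121/4365824 ≈ -2.7715e-5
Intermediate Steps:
k(J, t) = -9 + (3 + t)/(-7 + J) (k(J, t) = -9 + (t + 3)/(J - 7) = -9 + (3 + t)/(-7 + J))
h(I) = 2*I*(724 + I) (h(I) = (724 + I)*(2*I) = 2*I*(724 + I))
1/(-22698 + h(k(-15, 5))) = 1/(-22698 + 2*((66 + 5 - 9*(-15))/(-7 - 15))*(724 + (66 + 5 - 9*(-15))/(-7 - 15))) = 1/(-22698 + 2*((66 + 5 + 135)/(-22))*(724 + (66 + 5 + 135)/(-22))) = 1/(-22698 + 2*(-1/22*206)*(724 - 1/22*206)) = 1/(-22698 + 2*(-103/11)*(724 - 103/11)) = 1/(-22698 + 2*(-103/11)*(7861/11)) = 1/(-22698 - 1619366/121) = 1/(-4365824/121) = -121/4365824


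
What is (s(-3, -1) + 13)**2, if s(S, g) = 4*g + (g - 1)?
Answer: 49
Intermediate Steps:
s(S, g) = -1 + 5*g (s(S, g) = 4*g + (-1 + g) = -1 + 5*g)
(s(-3, -1) + 13)**2 = ((-1 + 5*(-1)) + 13)**2 = ((-1 - 5) + 13)**2 = (-6 + 13)**2 = 7**2 = 49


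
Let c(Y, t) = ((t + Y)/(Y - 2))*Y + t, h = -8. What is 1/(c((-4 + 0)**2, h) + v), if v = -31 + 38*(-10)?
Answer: -7/2869 ≈ -0.0024399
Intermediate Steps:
v = -411 (v = -31 - 380 = -411)
c(Y, t) = t + Y*(Y + t)/(-2 + Y) (c(Y, t) = ((Y + t)/(-2 + Y))*Y + t = Y*(Y + t)/(-2 + Y) + t = t + Y*(Y + t)/(-2 + Y))
1/(c((-4 + 0)**2, h) + v) = 1/((((-4 + 0)**2)**2 - 2*(-8) + 2*(-4 + 0)**2*(-8))/(-2 + (-4 + 0)**2) - 411) = 1/((((-4)**2)**2 + 16 + 2*(-4)**2*(-8))/(-2 + (-4)**2) - 411) = 1/((16**2 + 16 + 2*16*(-8))/(-2 + 16) - 411) = 1/((256 + 16 - 256)/14 - 411) = 1/((1/14)*16 - 411) = 1/(8/7 - 411) = 1/(-2869/7) = -7/2869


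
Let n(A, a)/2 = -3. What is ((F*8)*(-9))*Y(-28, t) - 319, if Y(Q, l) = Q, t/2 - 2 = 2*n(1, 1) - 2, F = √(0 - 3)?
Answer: -319 + 2016*I*√3 ≈ -319.0 + 3491.8*I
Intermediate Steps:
n(A, a) = -6 (n(A, a) = 2*(-3) = -6)
F = I*√3 (F = √(-3) = I*√3 ≈ 1.732*I)
t = -24 (t = 4 + 2*(2*(-6) - 2) = 4 + 2*(-12 - 2) = 4 + 2*(-14) = 4 - 28 = -24)
((F*8)*(-9))*Y(-28, t) - 319 = (((I*√3)*8)*(-9))*(-28) - 319 = ((8*I*√3)*(-9))*(-28) - 319 = -72*I*√3*(-28) - 319 = 2016*I*√3 - 319 = -319 + 2016*I*√3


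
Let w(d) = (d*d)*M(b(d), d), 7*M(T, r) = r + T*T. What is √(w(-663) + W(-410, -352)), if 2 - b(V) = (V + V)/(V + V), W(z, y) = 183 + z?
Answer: I*√2036973869/7 ≈ 6447.5*I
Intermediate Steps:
b(V) = 1 (b(V) = 2 - (V + V)/(V + V) = 2 - 2*V/(2*V) = 2 - 2*V*1/(2*V) = 2 - 1*1 = 2 - 1 = 1)
M(T, r) = r/7 + T²/7 (M(T, r) = (r + T*T)/7 = (r + T²)/7 = r/7 + T²/7)
w(d) = d²*(⅐ + d/7) (w(d) = (d*d)*(d/7 + (⅐)*1²) = d²*(d/7 + (⅐)*1) = d²*(d/7 + ⅐) = d²*(⅐ + d/7))
√(w(-663) + W(-410, -352)) = √((⅐)*(-663)²*(1 - 663) + (183 - 410)) = √((⅐)*439569*(-662) - 227) = √(-290994678/7 - 227) = √(-290996267/7) = I*√2036973869/7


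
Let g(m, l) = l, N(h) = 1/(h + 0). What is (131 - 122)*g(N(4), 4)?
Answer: 36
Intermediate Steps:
N(h) = 1/h
(131 - 122)*g(N(4), 4) = (131 - 122)*4 = 9*4 = 36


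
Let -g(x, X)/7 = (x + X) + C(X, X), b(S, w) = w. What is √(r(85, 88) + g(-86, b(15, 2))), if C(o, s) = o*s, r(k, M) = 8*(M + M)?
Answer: 4*√123 ≈ 44.362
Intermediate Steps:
r(k, M) = 16*M (r(k, M) = 8*(2*M) = 16*M)
g(x, X) = -7*X - 7*x - 7*X² (g(x, X) = -7*((x + X) + X*X) = -7*((X + x) + X²) = -7*(X + x + X²) = -7*X - 7*x - 7*X²)
√(r(85, 88) + g(-86, b(15, 2))) = √(16*88 + (-7*2 - 7*(-86) - 7*2²)) = √(1408 + (-14 + 602 - 7*4)) = √(1408 + (-14 + 602 - 28)) = √(1408 + 560) = √1968 = 4*√123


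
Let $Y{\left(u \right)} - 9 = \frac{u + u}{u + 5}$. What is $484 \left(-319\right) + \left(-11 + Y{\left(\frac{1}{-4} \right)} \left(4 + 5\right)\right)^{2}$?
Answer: $- \frac{54015612}{361} \approx -1.4963 \cdot 10^{5}$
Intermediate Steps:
$Y{\left(u \right)} = 9 + \frac{2 u}{5 + u}$ ($Y{\left(u \right)} = 9 + \frac{u + u}{u + 5} = 9 + \frac{2 u}{5 + u}$)
$484 \left(-319\right) + \left(-11 + Y{\left(\frac{1}{-4} \right)} \left(4 + 5\right)\right)^{2} = 484 \left(-319\right) + \left(-11 + \frac{45 + \frac{11}{-4}}{5 + \frac{1}{-4}} \left(4 + 5\right)\right)^{2} = -154396 + \left(-11 + \frac{45 + 11 \left(- \frac{1}{4}\right)}{5 - \frac{1}{4}} \cdot 9\right)^{2} = -154396 + \left(-11 + \frac{45 - \frac{11}{4}}{\frac{19}{4}} \cdot 9\right)^{2} = -154396 + \left(-11 + \frac{4}{19} \cdot \frac{169}{4} \cdot 9\right)^{2} = -154396 + \left(-11 + \frac{169}{19} \cdot 9\right)^{2} = -154396 + \left(-11 + \frac{1521}{19}\right)^{2} = -154396 + \left(\frac{1312}{19}\right)^{2} = -154396 + \frac{1721344}{361} = - \frac{54015612}{361}$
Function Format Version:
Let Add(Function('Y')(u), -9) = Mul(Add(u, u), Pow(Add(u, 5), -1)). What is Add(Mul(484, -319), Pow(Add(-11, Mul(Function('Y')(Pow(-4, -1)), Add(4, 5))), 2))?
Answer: Rational(-54015612, 361) ≈ -1.4963e+5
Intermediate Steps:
Function('Y')(u) = Add(9, Mul(2, u, Pow(Add(5, u), -1))) (Function('Y')(u) = Add(9, Mul(Add(u, u), Pow(Add(u, 5), -1))) = Add(9, Mul(Mul(2, u), Pow(Add(5, u), -1))) = Add(9, Mul(2, u, Pow(Add(5, u), -1))))
Add(Mul(484, -319), Pow(Add(-11, Mul(Function('Y')(Pow(-4, -1)), Add(4, 5))), 2)) = Add(Mul(484, -319), Pow(Add(-11, Mul(Mul(Pow(Add(5, Pow(-4, -1)), -1), Add(45, Mul(11, Pow(-4, -1)))), Add(4, 5))), 2)) = Add(-154396, Pow(Add(-11, Mul(Mul(Pow(Add(5, Rational(-1, 4)), -1), Add(45, Mul(11, Rational(-1, 4)))), 9)), 2)) = Add(-154396, Pow(Add(-11, Mul(Mul(Pow(Rational(19, 4), -1), Add(45, Rational(-11, 4))), 9)), 2)) = Add(-154396, Pow(Add(-11, Mul(Mul(Rational(4, 19), Rational(169, 4)), 9)), 2)) = Add(-154396, Pow(Add(-11, Mul(Rational(169, 19), 9)), 2)) = Add(-154396, Pow(Add(-11, Rational(1521, 19)), 2)) = Add(-154396, Pow(Rational(1312, 19), 2)) = Add(-154396, Rational(1721344, 361)) = Rational(-54015612, 361)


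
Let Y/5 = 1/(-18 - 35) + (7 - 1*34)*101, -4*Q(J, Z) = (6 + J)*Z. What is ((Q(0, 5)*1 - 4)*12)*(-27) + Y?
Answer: -525182/53 ≈ -9909.1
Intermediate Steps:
Q(J, Z) = -Z*(6 + J)/4 (Q(J, Z) = -(6 + J)*Z/4 = -Z*(6 + J)/4)
Y = -722660/53 (Y = 5*(1/(-18 - 35) + (7 - 1*34)*101) = 5*(1/(-53) + (7 - 34)*101) = 5*(-1/53 - 27*101) = 5*(-1/53 - 2727) = 5*(-144532/53) = -722660/53 ≈ -13635.)
((Q(0, 5)*1 - 4)*12)*(-27) + Y = ((-¼*5*(6 + 0)*1 - 4)*12)*(-27) - 722660/53 = ((-¼*5*6*1 - 4)*12)*(-27) - 722660/53 = ((-15/2*1 - 4)*12)*(-27) - 722660/53 = ((-15/2 - 4)*12)*(-27) - 722660/53 = -23/2*12*(-27) - 722660/53 = -138*(-27) - 722660/53 = 3726 - 722660/53 = -525182/53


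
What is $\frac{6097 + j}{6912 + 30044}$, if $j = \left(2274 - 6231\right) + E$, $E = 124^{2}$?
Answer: $\frac{4379}{9239} \approx 0.47397$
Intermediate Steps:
$E = 15376$
$j = 11419$ ($j = \left(2274 - 6231\right) + 15376 = -3957 + 15376 = 11419$)
$\frac{6097 + j}{6912 + 30044} = \frac{6097 + 11419}{6912 + 30044} = \frac{17516}{36956} = 17516 \cdot \frac{1}{36956} = \frac{4379}{9239}$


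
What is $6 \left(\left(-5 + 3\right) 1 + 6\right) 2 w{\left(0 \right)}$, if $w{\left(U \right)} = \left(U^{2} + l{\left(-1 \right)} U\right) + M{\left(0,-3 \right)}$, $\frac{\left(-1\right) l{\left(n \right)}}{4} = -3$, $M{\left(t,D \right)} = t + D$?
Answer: $-144$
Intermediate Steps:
$M{\left(t,D \right)} = D + t$
$l{\left(n \right)} = 12$ ($l{\left(n \right)} = \left(-4\right) \left(-3\right) = 12$)
$w{\left(U \right)} = -3 + U^{2} + 12 U$ ($w{\left(U \right)} = \left(U^{2} + 12 U\right) + \left(-3 + 0\right) = \left(U^{2} + 12 U\right) - 3 = -3 + U^{2} + 12 U$)
$6 \left(\left(-5 + 3\right) 1 + 6\right) 2 w{\left(0 \right)} = 6 \left(\left(-5 + 3\right) 1 + 6\right) 2 \left(-3 + 0^{2} + 12 \cdot 0\right) = 6 \left(\left(-2\right) 1 + 6\right) 2 \left(-3 + 0 + 0\right) = 6 \left(-2 + 6\right) 2 \left(-3\right) = 6 \cdot 4 \cdot 2 \left(-3\right) = 24 \cdot 2 \left(-3\right) = 48 \left(-3\right) = -144$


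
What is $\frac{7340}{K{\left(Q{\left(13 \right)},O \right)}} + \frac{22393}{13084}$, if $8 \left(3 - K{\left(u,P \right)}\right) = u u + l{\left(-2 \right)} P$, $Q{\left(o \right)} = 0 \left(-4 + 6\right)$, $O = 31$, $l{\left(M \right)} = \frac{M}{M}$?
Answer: $- \frac{768135729}{91588} \approx -8386.9$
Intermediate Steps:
$l{\left(M \right)} = 1$
$Q{\left(o \right)} = 0$ ($Q{\left(o \right)} = 0 \cdot 2 = 0$)
$K{\left(u,P \right)} = 3 - \frac{P}{8} - \frac{u^{2}}{8}$ ($K{\left(u,P \right)} = 3 - \frac{u u + 1 P}{8} = 3 - \frac{u^{2} + P}{8} = 3 - \frac{P + u^{2}}{8} = 3 - \left(\frac{P}{8} + \frac{u^{2}}{8}\right) = 3 - \frac{P}{8} - \frac{u^{2}}{8}$)
$\frac{7340}{K{\left(Q{\left(13 \right)},O \right)}} + \frac{22393}{13084} = \frac{7340}{3 - \frac{31}{8} - \frac{0^{2}}{8}} + \frac{22393}{13084} = \frac{7340}{3 - \frac{31}{8} - 0} + 22393 \cdot \frac{1}{13084} = \frac{7340}{3 - \frac{31}{8} + 0} + \frac{22393}{13084} = \frac{7340}{- \frac{7}{8}} + \frac{22393}{13084} = 7340 \left(- \frac{8}{7}\right) + \frac{22393}{13084} = - \frac{58720}{7} + \frac{22393}{13084} = - \frac{768135729}{91588}$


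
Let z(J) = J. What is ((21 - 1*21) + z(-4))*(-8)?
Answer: 32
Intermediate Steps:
((21 - 1*21) + z(-4))*(-8) = ((21 - 1*21) - 4)*(-8) = ((21 - 21) - 4)*(-8) = (0 - 4)*(-8) = -4*(-8) = 32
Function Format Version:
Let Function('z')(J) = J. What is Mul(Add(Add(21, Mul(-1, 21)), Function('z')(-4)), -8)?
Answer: 32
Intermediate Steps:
Mul(Add(Add(21, Mul(-1, 21)), Function('z')(-4)), -8) = Mul(Add(Add(21, Mul(-1, 21)), -4), -8) = Mul(Add(Add(21, -21), -4), -8) = Mul(Add(0, -4), -8) = Mul(-4, -8) = 32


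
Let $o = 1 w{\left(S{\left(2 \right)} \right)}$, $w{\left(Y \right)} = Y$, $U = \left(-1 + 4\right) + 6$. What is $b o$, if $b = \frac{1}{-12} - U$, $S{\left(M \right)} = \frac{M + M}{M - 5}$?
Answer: $\frac{109}{9} \approx 12.111$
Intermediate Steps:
$S{\left(M \right)} = \frac{2 M}{-5 + M}$
$U = 9$ ($U = 3 + 6 = 9$)
$b = - \frac{109}{12}$ ($b = \frac{1}{-12} - 9 = - \frac{1}{12} - 9 = - \frac{109}{12} \approx -9.0833$)
$o = - \frac{4}{3}$ ($o = 1 \cdot 2 \cdot 2 \frac{1}{-5 + 2} = 1 \cdot 2 \cdot 2 \frac{1}{-3} = 1 \cdot 2 \cdot 2 \left(- \frac{1}{3}\right) = 1 \left(- \frac{4}{3}\right) = - \frac{4}{3} \approx -1.3333$)
$b o = \left(- \frac{109}{12}\right) \left(- \frac{4}{3}\right) = \frac{109}{9}$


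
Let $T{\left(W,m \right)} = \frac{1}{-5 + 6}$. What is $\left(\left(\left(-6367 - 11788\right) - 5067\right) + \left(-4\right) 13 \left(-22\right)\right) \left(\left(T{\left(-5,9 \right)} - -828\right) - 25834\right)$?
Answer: $552060390$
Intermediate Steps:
$T{\left(W,m \right)} = 1$ ($T{\left(W,m \right)} = 1^{-1} = 1$)
$\left(\left(\left(-6367 - 11788\right) - 5067\right) + \left(-4\right) 13 \left(-22\right)\right) \left(\left(T{\left(-5,9 \right)} - -828\right) - 25834\right) = \left(\left(\left(-6367 - 11788\right) - 5067\right) + \left(-4\right) 13 \left(-22\right)\right) \left(\left(1 - -828\right) - 25834\right) = \left(\left(\left(-6367 - 11788\right) - 5067\right) - -1144\right) \left(\left(1 + 828\right) - 25834\right) = \left(\left(-18155 - 5067\right) + 1144\right) \left(829 - 25834\right) = \left(-23222 + 1144\right) \left(-25005\right) = \left(-22078\right) \left(-25005\right) = 552060390$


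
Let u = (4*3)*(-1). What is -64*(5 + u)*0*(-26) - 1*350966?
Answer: -350966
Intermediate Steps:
u = -12 (u = 12*(-1) = -12)
-64*(5 + u)*0*(-26) - 1*350966 = -64*(5 - 12)*0*(-26) - 1*350966 = -(-448)*0*(-26) - 350966 = -64*0*(-26) - 350966 = 0*(-26) - 350966 = 0 - 350966 = -350966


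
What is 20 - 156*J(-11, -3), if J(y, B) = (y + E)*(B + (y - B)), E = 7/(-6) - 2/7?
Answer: -149438/7 ≈ -21348.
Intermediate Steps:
E = -61/42 (E = 7*(-⅙) - 2*⅐ = -7/6 - 2/7 = -61/42 ≈ -1.4524)
J(y, B) = y*(-61/42 + y) (J(y, B) = (y - 61/42)*(B + (y - B)) = (-61/42 + y)*y = y*(-61/42 + y))
20 - 156*J(-11, -3) = 20 - 26*(-11)*(-61 + 42*(-11))/7 = 20 - 26*(-11)*(-61 - 462)/7 = 20 - 26*(-11)*(-523)/7 = 20 - 156*5753/42 = 20 - 149578/7 = -149438/7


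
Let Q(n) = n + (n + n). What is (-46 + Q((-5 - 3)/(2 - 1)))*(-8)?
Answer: 560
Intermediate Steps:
Q(n) = 3*n (Q(n) = n + 2*n = 3*n)
(-46 + Q((-5 - 3)/(2 - 1)))*(-8) = (-46 + 3*((-5 - 3)/(2 - 1)))*(-8) = (-46 + 3*(-8/1))*(-8) = (-46 + 3*(-8*1))*(-8) = (-46 + 3*(-8))*(-8) = (-46 - 24)*(-8) = -70*(-8) = 560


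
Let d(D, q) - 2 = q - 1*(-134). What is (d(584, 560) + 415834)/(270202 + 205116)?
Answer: 9055/10333 ≈ 0.87632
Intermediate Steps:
d(D, q) = 136 + q (d(D, q) = 2 + (q - 1*(-134)) = 2 + (q + 134) = 2 + (134 + q) = 136 + q)
(d(584, 560) + 415834)/(270202 + 205116) = ((136 + 560) + 415834)/(270202 + 205116) = (696 + 415834)/475318 = 416530*(1/475318) = 9055/10333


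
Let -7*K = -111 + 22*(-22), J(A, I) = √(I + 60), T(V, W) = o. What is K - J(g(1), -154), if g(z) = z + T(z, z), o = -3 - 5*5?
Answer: 85 - I*√94 ≈ 85.0 - 9.6954*I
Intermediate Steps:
o = -28 (o = -3 - 25 = -28)
T(V, W) = -28
g(z) = -28 + z (g(z) = z - 28 = -28 + z)
J(A, I) = √(60 + I)
K = 85 (K = -(-111 + 22*(-22))/7 = -(-111 - 484)/7 = -⅐*(-595) = 85)
K - J(g(1), -154) = 85 - √(60 - 154) = 85 - √(-94) = 85 - I*√94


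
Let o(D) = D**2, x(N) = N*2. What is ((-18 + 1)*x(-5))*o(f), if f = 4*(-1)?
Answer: 2720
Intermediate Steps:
f = -4
x(N) = 2*N
((-18 + 1)*x(-5))*o(f) = ((-18 + 1)*(2*(-5)))*(-4)**2 = -17*(-10)*16 = 170*16 = 2720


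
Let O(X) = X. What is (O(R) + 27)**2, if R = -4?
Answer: 529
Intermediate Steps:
(O(R) + 27)**2 = (-4 + 27)**2 = 23**2 = 529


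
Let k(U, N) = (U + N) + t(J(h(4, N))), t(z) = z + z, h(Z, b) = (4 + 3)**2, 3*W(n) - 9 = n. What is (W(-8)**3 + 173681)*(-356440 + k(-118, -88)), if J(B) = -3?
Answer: -185831067664/3 ≈ -6.1944e+10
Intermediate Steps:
W(n) = 3 + n/3
h(Z, b) = 49 (h(Z, b) = 7**2 = 49)
t(z) = 2*z
k(U, N) = -6 + N + U (k(U, N) = (U + N) + 2*(-3) = (N + U) - 6 = -6 + N + U)
(W(-8)**3 + 173681)*(-356440 + k(-118, -88)) = ((3 + (1/3)*(-8))**3 + 173681)*(-356440 + (-6 - 88 - 118)) = ((3 - 8/3)**3 + 173681)*(-356440 - 212) = ((1/3)**3 + 173681)*(-356652) = (1/27 + 173681)*(-356652) = (4689388/27)*(-356652) = -185831067664/3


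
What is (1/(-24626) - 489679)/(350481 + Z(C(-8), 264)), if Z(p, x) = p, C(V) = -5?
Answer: -12058835055/8630821976 ≈ -1.3972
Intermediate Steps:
(1/(-24626) - 489679)/(350481 + Z(C(-8), 264)) = (1/(-24626) - 489679)/(350481 - 5) = (-1/24626 - 489679)/350476 = -12058835055/24626*1/350476 = -12058835055/8630821976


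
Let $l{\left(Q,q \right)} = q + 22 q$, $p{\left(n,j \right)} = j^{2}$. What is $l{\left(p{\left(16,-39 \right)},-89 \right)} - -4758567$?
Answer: $4756520$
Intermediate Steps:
$l{\left(Q,q \right)} = 23 q$
$l{\left(p{\left(16,-39 \right)},-89 \right)} - -4758567 = 23 \left(-89\right) - -4758567 = -2047 + 4758567 = 4756520$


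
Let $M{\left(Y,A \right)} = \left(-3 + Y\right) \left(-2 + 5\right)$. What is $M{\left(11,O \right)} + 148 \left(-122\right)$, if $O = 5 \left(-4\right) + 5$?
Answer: $-18032$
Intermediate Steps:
$O = -15$ ($O = -20 + 5 = -15$)
$M{\left(Y,A \right)} = -9 + 3 Y$ ($M{\left(Y,A \right)} = \left(-3 + Y\right) 3 = -9 + 3 Y$)
$M{\left(11,O \right)} + 148 \left(-122\right) = \left(-9 + 3 \cdot 11\right) + 148 \left(-122\right) = \left(-9 + 33\right) - 18056 = 24 - 18056 = -18032$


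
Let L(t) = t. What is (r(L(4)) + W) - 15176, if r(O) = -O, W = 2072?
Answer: -13108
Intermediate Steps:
(r(L(4)) + W) - 15176 = (-1*4 + 2072) - 15176 = (-4 + 2072) - 15176 = 2068 - 15176 = -13108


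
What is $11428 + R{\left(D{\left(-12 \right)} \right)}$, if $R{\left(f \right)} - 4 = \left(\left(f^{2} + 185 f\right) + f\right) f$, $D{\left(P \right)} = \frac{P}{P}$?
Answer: $11619$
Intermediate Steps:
$D{\left(P \right)} = 1$
$R{\left(f \right)} = 4 + f \left(f^{2} + 186 f\right)$ ($R{\left(f \right)} = 4 + \left(\left(f^{2} + 185 f\right) + f\right) f = 4 + \left(f^{2} + 186 f\right) f = 4 + f \left(f^{2} + 186 f\right)$)
$11428 + R{\left(D{\left(-12 \right)} \right)} = 11428 + \left(4 + 1^{3} + 186 \cdot 1^{2}\right) = 11428 + \left(4 + 1 + 186 \cdot 1\right) = 11428 + \left(4 + 1 + 186\right) = 11428 + 191 = 11619$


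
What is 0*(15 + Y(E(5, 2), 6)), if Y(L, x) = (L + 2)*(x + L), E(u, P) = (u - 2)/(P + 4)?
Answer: 0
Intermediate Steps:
E(u, P) = (-2 + u)/(4 + P)
Y(L, x) = (2 + L)*(L + x)
0*(15 + Y(E(5, 2), 6)) = 0*(15 + (((-2 + 5)/(4 + 2))² + 2*((-2 + 5)/(4 + 2)) + 2*6 + ((-2 + 5)/(4 + 2))*6)) = 0*(15 + ((3/6)² + 2*(3/6) + 12 + (3/6)*6)) = 0*(15 + (((⅙)*3)² + 2*((⅙)*3) + 12 + ((⅙)*3)*6)) = 0*(15 + ((½)² + 2*(½) + 12 + (½)*6)) = 0*(15 + (¼ + 1 + 12 + 3)) = 0*(15 + 65/4) = 0*(125/4) = 0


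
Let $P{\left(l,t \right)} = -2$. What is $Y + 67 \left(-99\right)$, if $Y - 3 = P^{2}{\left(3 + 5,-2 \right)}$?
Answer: $-6626$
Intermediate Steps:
$Y = 7$ ($Y = 3 + \left(-2\right)^{2} = 3 + 4 = 7$)
$Y + 67 \left(-99\right) = 7 + 67 \left(-99\right) = 7 - 6633 = -6626$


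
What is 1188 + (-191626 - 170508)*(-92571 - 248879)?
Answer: 123650655488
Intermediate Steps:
1188 + (-191626 - 170508)*(-92571 - 248879) = 1188 - 362134*(-341450) = 1188 + 123650654300 = 123650655488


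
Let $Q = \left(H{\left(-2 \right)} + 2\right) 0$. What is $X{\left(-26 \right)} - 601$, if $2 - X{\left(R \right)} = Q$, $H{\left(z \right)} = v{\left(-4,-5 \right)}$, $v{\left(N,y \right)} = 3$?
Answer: $-599$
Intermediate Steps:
$H{\left(z \right)} = 3$
$Q = 0$ ($Q = \left(3 + 2\right) 0 = 5 \cdot 0 = 0$)
$X{\left(R \right)} = 2$ ($X{\left(R \right)} = 2 - 0 = 2 + 0 = 2$)
$X{\left(-26 \right)} - 601 = 2 - 601 = -599$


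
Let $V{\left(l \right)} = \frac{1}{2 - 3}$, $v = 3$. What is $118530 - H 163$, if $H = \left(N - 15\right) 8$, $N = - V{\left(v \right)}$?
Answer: $136786$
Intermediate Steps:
$V{\left(l \right)} = -1$ ($V{\left(l \right)} = \frac{1}{-1} = -1$)
$N = 1$ ($N = \left(-1\right) \left(-1\right) = 1$)
$H = -112$ ($H = \left(1 - 15\right) 8 = \left(-14\right) 8 = -112$)
$118530 - H 163 = 118530 - \left(-112\right) 163 = 118530 - -18256 = 118530 + 18256 = 136786$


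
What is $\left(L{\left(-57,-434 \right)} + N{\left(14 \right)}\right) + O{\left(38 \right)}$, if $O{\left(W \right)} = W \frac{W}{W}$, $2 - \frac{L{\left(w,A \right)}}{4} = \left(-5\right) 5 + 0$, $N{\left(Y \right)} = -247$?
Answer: $-101$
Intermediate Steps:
$L{\left(w,A \right)} = 108$ ($L{\left(w,A \right)} = 8 - 4 \left(\left(-5\right) 5 + 0\right) = 8 - 4 \left(-25 + 0\right) = 8 - -100 = 8 + 100 = 108$)
$O{\left(W \right)} = W$ ($O{\left(W \right)} = W 1 = W$)
$\left(L{\left(-57,-434 \right)} + N{\left(14 \right)}\right) + O{\left(38 \right)} = \left(108 - 247\right) + 38 = -139 + 38 = -101$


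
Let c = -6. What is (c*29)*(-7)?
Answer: 1218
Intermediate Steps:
(c*29)*(-7) = -6*29*(-7) = -174*(-7) = 1218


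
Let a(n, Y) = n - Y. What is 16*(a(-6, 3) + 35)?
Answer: 416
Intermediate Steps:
16*(a(-6, 3) + 35) = 16*((-6 - 1*3) + 35) = 16*((-6 - 3) + 35) = 16*(-9 + 35) = 16*26 = 416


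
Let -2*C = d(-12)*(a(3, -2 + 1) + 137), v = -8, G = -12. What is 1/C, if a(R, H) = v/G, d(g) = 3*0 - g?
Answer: -1/826 ≈ -0.0012107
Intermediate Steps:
d(g) = -g (d(g) = 0 - g = -g)
a(R, H) = ⅔ (a(R, H) = -8/(-12) = -8*(-1/12) = ⅔)
C = -826 (C = -(-1*(-12))*(⅔ + 137)/2 = -6*413/3 = -½*1652 = -826)
1/C = 1/(-826) = -1/826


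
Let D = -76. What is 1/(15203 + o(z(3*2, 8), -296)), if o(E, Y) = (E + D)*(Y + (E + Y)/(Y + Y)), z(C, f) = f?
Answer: 37/1306023 ≈ 2.8330e-5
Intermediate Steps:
o(E, Y) = (-76 + E)*(Y + (E + Y)/(2*Y)) (o(E, Y) = (E - 76)*(Y + (E + Y)/(Y + Y)) = (-76 + E)*(Y + (E + Y)/((2*Y))) = (-76 + E)*(Y + (E + Y)*(1/(2*Y))) = (-76 + E)*(Y + (E + Y)/(2*Y)))
1/(15203 + o(z(3*2, 8), -296)) = 1/(15203 + (1/2)*(8**2 - 76*8 - 296*(-76 + 8 - 152*(-296) + 2*8*(-296)))/(-296)) = 1/(15203 + (1/2)*(-1/296)*(64 - 608 - 296*(-76 + 8 + 44992 - 4736))) = 1/(15203 + (1/2)*(-1/296)*(64 - 608 - 296*40188)) = 1/(15203 + (1/2)*(-1/296)*(64 - 608 - 11895648)) = 1/(15203 + (1/2)*(-1/296)*(-11896192)) = 1/(15203 + 743512/37) = 1/(1306023/37) = 37/1306023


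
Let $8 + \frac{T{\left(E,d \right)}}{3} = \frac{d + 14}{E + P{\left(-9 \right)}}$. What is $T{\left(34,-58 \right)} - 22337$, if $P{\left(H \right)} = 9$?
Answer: $- \frac{961655}{43} \approx -22364.0$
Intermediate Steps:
$T{\left(E,d \right)} = -24 + \frac{3 \left(14 + d\right)}{9 + E}$ ($T{\left(E,d \right)} = -24 + 3 \frac{d + 14}{E + 9} = -24 + 3 \frac{14 + d}{9 + E} = -24 + \frac{3 \left(14 + d\right)}{9 + E}$)
$T{\left(34,-58 \right)} - 22337 = \frac{3 \left(-58 - 58 - 272\right)}{9 + 34} - 22337 = \frac{3 \left(-58 - 58 - 272\right)}{43} - 22337 = 3 \cdot \frac{1}{43} \left(-388\right) - 22337 = - \frac{1164}{43} - 22337 = - \frac{961655}{43}$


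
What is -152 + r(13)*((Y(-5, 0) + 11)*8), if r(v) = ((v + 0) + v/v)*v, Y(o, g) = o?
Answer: 8584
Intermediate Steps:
r(v) = v*(1 + v) (r(v) = (v + 1)*v = (1 + v)*v = v*(1 + v))
-152 + r(13)*((Y(-5, 0) + 11)*8) = -152 + (13*(1 + 13))*((-5 + 11)*8) = -152 + (13*14)*(6*8) = -152 + 182*48 = -152 + 8736 = 8584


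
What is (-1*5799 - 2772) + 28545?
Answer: 19974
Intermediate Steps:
(-1*5799 - 2772) + 28545 = (-5799 - 2772) + 28545 = -8571 + 28545 = 19974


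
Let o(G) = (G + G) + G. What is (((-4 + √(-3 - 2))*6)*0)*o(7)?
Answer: 0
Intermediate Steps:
o(G) = 3*G (o(G) = 2*G + G = 3*G)
(((-4 + √(-3 - 2))*6)*0)*o(7) = (((-4 + √(-3 - 2))*6)*0)*(3*7) = (((-4 + √(-5))*6)*0)*21 = (((-4 + I*√5)*6)*0)*21 = ((-24 + 6*I*√5)*0)*21 = 0*21 = 0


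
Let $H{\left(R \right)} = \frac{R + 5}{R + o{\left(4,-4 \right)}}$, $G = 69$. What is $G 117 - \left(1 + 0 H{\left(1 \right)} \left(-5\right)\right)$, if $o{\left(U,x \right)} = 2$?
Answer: $8072$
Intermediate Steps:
$H{\left(R \right)} = \frac{5 + R}{2 + R}$ ($H{\left(R \right)} = \frac{R + 5}{R + 2} = \frac{5 + R}{2 + R}$)
$G 117 - \left(1 + 0 H{\left(1 \right)} \left(-5\right)\right) = 69 \cdot 117 - \left(1 + 0 \frac{5 + 1}{2 + 1} \left(-5\right)\right) = 8073 - \left(1 + 0 \cdot \frac{1}{3} \cdot 6 \left(-5\right)\right) = 8073 - \left(1 + 0 \cdot 2 \left(-5\right)\right) = 8073 + \left(0 \left(-10\right) - 1\right) = 8073 + \left(0 - 1\right) = 8073 - 1 = 8072$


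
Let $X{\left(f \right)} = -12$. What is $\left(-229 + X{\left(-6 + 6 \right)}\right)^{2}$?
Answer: $58081$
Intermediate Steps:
$\left(-229 + X{\left(-6 + 6 \right)}\right)^{2} = \left(-229 - 12\right)^{2} = \left(-241\right)^{2} = 58081$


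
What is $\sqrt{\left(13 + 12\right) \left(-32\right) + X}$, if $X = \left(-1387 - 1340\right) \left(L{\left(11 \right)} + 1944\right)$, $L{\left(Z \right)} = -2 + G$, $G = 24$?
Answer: $i \sqrt{5362082} \approx 2315.6 i$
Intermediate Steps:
$L{\left(Z \right)} = 22$ ($L{\left(Z \right)} = -2 + 24 = 22$)
$X = -5361282$ ($X = \left(-1387 - 1340\right) \left(22 + 1944\right) = \left(-2727\right) 1966 = -5361282$)
$\sqrt{\left(13 + 12\right) \left(-32\right) + X} = \sqrt{\left(13 + 12\right) \left(-32\right) - 5361282} = \sqrt{25 \left(-32\right) - 5361282} = \sqrt{-800 - 5361282} = \sqrt{-5362082} = i \sqrt{5362082}$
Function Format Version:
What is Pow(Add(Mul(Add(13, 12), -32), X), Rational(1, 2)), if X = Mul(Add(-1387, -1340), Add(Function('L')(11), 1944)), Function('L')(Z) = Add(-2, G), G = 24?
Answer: Mul(I, Pow(5362082, Rational(1, 2))) ≈ Mul(2315.6, I)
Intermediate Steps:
Function('L')(Z) = 22 (Function('L')(Z) = Add(-2, 24) = 22)
X = -5361282 (X = Mul(Add(-1387, -1340), Add(22, 1944)) = Mul(-2727, 1966) = -5361282)
Pow(Add(Mul(Add(13, 12), -32), X), Rational(1, 2)) = Pow(Add(Mul(Add(13, 12), -32), -5361282), Rational(1, 2)) = Pow(Add(Mul(25, -32), -5361282), Rational(1, 2)) = Pow(Add(-800, -5361282), Rational(1, 2)) = Pow(-5362082, Rational(1, 2)) = Mul(I, Pow(5362082, Rational(1, 2)))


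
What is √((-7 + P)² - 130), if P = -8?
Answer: √95 ≈ 9.7468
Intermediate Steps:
√((-7 + P)² - 130) = √((-7 - 8)² - 130) = √((-15)² - 130) = √(225 - 130) = √95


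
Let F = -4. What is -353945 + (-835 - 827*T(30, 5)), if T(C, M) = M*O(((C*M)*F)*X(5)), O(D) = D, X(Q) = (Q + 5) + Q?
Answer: 36860220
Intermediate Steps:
X(Q) = 5 + 2*Q (X(Q) = (5 + Q) + Q = 5 + 2*Q)
T(C, M) = -60*C*M² (T(C, M) = M*(((C*M)*(-4))*(5 + 2*5)) = M*((-4*C*M)*(5 + 10)) = M*(-4*C*M*15) = M*(-60*C*M) = -60*C*M²)
-353945 + (-835 - 827*T(30, 5)) = -353945 + (-835 - (-49620)*30*5²) = -353945 + (-835 - (-49620)*30*25) = -353945 + (-835 - 827*(-45000)) = -353945 + (-835 + 37215000) = -353945 + 37214165 = 36860220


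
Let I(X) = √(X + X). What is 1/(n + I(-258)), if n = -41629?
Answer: -41629/1732974157 - 2*I*√129/1732974157 ≈ -2.4022e-5 - 1.3108e-8*I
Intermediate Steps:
I(X) = √2*√X (I(X) = √(2*X) = √2*√X)
1/(n + I(-258)) = 1/(-41629 + √2*√(-258)) = 1/(-41629 + √2*(I*√258)) = 1/(-41629 + 2*I*√129)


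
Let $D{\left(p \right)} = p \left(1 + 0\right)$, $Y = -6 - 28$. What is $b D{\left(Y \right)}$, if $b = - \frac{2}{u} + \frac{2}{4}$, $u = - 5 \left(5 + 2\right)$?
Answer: $- \frac{663}{35} \approx -18.943$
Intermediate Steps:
$u = -35$ ($u = \left(-5\right) 7 = -35$)
$Y = -34$ ($Y = -6 - 28 = -34$)
$b = \frac{39}{70}$ ($b = - \frac{2}{-35} + \frac{2}{4} = \left(-2\right) \left(- \frac{1}{35}\right) + 2 \cdot \frac{1}{4} = \frac{2}{35} + \frac{1}{2} = \frac{39}{70} \approx 0.55714$)
$D{\left(p \right)} = p$ ($D{\left(p \right)} = p 1 = p$)
$b D{\left(Y \right)} = \frac{39}{70} \left(-34\right) = - \frac{663}{35}$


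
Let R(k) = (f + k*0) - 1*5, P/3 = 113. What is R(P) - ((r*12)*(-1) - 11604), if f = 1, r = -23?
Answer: 11324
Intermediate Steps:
P = 339 (P = 3*113 = 339)
R(k) = -4 (R(k) = (1 + k*0) - 1*5 = (1 + 0) - 5 = 1 - 5 = -4)
R(P) - ((r*12)*(-1) - 11604) = -4 - (-23*12*(-1) - 11604) = -4 - (-276*(-1) - 11604) = -4 - (276 - 11604) = -4 - 1*(-11328) = -4 + 11328 = 11324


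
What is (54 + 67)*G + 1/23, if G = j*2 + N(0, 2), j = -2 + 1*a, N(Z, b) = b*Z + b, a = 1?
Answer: 1/23 ≈ 0.043478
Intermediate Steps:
N(Z, b) = b + Z*b (N(Z, b) = Z*b + b = b + Z*b)
j = -1 (j = -2 + 1*1 = -2 + 1 = -1)
G = 0 (G = -1*2 + 2*(1 + 0) = -2 + 2*1 = -2 + 2 = 0)
(54 + 67)*G + 1/23 = (54 + 67)*0 + 1/23 = 121*0 + 1/23 = 0 + 1/23 = 1/23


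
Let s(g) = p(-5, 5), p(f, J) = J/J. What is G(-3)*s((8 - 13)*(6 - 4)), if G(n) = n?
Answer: -3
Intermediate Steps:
p(f, J) = 1
s(g) = 1
G(-3)*s((8 - 13)*(6 - 4)) = -3*1 = -3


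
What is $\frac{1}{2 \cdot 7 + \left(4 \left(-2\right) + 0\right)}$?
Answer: $\frac{1}{6} \approx 0.16667$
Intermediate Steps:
$\frac{1}{2 \cdot 7 + \left(4 \left(-2\right) + 0\right)} = \frac{1}{14 + \left(-8 + 0\right)} = \frac{1}{14 - 8} = \frac{1}{6}$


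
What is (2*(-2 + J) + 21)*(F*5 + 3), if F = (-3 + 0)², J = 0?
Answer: 816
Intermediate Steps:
F = 9 (F = (-3)² = 9)
(2*(-2 + J) + 21)*(F*5 + 3) = (2*(-2 + 0) + 21)*(9*5 + 3) = (2*(-2) + 21)*(45 + 3) = (-4 + 21)*48 = 17*48 = 816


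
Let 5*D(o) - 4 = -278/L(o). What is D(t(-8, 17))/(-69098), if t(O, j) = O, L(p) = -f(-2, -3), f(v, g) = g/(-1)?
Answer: -29/103647 ≈ -0.00027980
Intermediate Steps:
f(v, g) = -g (f(v, g) = g*(-1) = -g)
L(p) = -3 (L(p) = -(-1)*(-3) = -1*3 = -3)
D(o) = 58/3 (D(o) = ⅘ + (-278/(-3))/5 = ⅘ + (-278*(-⅓))/5 = ⅘ + (⅕)*(278/3) = ⅘ + 278/15 = 58/3)
D(t(-8, 17))/(-69098) = (58/3)/(-69098) = (58/3)*(-1/69098) = -29/103647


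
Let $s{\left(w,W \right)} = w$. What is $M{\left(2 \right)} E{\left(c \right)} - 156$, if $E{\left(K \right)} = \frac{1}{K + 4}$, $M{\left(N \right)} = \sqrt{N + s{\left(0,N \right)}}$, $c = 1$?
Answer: $-156 + \frac{\sqrt{2}}{5} \approx -155.72$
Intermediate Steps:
$M{\left(N \right)} = \sqrt{N}$ ($M{\left(N \right)} = \sqrt{N + 0} = \sqrt{N}$)
$E{\left(K \right)} = \frac{1}{4 + K}$
$M{\left(2 \right)} E{\left(c \right)} - 156 = \frac{\sqrt{2}}{4 + 1} - 156 = \frac{\sqrt{2}}{5} - 156 = -156 + \frac{\sqrt{2}}{5}$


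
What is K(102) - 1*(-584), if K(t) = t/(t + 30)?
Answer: 12865/22 ≈ 584.77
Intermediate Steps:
K(t) = t/(30 + t)
K(102) - 1*(-584) = 102/(30 + 102) - 1*(-584) = 102/132 + 584 = 102*(1/132) + 584 = 17/22 + 584 = 12865/22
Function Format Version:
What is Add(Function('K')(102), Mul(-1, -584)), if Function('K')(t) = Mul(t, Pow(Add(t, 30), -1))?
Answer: Rational(12865, 22) ≈ 584.77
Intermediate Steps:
Function('K')(t) = Mul(t, Pow(Add(30, t), -1))
Add(Function('K')(102), Mul(-1, -584)) = Add(Mul(102, Pow(Add(30, 102), -1)), Mul(-1, -584)) = Add(Mul(102, Pow(132, -1)), 584) = Add(Mul(102, Rational(1, 132)), 584) = Add(Rational(17, 22), 584) = Rational(12865, 22)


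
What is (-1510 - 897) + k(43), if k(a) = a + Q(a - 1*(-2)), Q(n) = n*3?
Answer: -2229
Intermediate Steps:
Q(n) = 3*n
k(a) = 6 + 4*a (k(a) = a + 3*(a - 1*(-2)) = a + 3*(a + 2) = a + 3*(2 + a) = a + (6 + 3*a) = 6 + 4*a)
(-1510 - 897) + k(43) = (-1510 - 897) + (6 + 4*43) = -2407 + (6 + 172) = -2407 + 178 = -2229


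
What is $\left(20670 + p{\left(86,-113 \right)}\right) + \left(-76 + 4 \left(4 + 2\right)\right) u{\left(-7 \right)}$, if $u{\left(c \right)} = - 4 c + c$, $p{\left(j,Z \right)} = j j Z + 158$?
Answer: $-816012$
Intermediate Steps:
$p{\left(j,Z \right)} = 158 + Z j^{2}$ ($p{\left(j,Z \right)} = j^{2} Z + 158 = Z j^{2} + 158 = 158 + Z j^{2}$)
$u{\left(c \right)} = - 3 c$
$\left(20670 + p{\left(86,-113 \right)}\right) + \left(-76 + 4 \left(4 + 2\right)\right) u{\left(-7 \right)} = \left(20670 + \left(158 - 113 \cdot 86^{2}\right)\right) + \left(-76 + 4 \left(4 + 2\right)\right) \left(\left(-3\right) \left(-7\right)\right) = \left(20670 + \left(158 - 835748\right)\right) + \left(-76 + 4 \cdot 6\right) 21 = \left(20670 + \left(158 - 835748\right)\right) + \left(-76 + 24\right) 21 = \left(20670 - 835590\right) - 1092 = -814920 - 1092 = -816012$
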